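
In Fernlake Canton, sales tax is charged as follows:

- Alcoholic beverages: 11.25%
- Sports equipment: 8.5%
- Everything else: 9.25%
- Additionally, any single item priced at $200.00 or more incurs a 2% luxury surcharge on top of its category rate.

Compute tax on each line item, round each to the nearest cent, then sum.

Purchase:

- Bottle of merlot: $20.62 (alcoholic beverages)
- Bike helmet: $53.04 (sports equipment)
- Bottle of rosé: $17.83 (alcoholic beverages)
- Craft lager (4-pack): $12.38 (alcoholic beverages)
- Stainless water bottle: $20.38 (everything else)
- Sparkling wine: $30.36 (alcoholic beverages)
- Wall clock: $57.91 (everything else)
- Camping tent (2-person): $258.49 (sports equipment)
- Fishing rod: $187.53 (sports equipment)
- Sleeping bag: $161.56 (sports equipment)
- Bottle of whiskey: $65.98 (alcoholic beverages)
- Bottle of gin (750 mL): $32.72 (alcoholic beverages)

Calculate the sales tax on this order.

Bottle of merlot $20.62: alcoholic beverages → 11.25% → $2.32
Bike helmet $53.04: sports equipment → 8.5% → $4.51
Bottle of rosé $17.83: alcoholic beverages → 11.25% → $2.01
Craft lager (4-pack) $12.38: alcoholic beverages → 11.25% → $1.39
Stainless water bottle $20.38: everything else → 9.25% → $1.89
Sparkling wine $30.36: alcoholic beverages → 11.25% → $3.42
Wall clock $57.91: everything else → 9.25% → $5.36
Camping tent (2-person) $258.49: sports equipment → 8.5% + 2% surcharge = 10.5% → $27.14
Fishing rod $187.53: sports equipment → 8.5% → $15.94
Sleeping bag $161.56: sports equipment → 8.5% → $13.73
Bottle of whiskey $65.98: alcoholic beverages → 11.25% → $7.42
Bottle of gin (750 mL) $32.72: alcoholic beverages → 11.25% → $3.68
Total tax = $2.32 + $4.51 + $2.01 + $1.39 + $1.89 + $3.42 + $5.36 + $27.14 + $15.94 + $13.73 + $7.42 + $3.68 = $88.81

$88.81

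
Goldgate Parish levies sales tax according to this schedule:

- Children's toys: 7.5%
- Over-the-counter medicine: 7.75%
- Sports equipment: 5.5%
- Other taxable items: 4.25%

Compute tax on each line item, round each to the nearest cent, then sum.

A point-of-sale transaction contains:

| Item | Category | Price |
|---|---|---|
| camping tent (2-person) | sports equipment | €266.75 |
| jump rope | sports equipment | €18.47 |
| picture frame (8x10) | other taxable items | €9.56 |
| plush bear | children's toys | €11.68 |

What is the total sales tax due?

€16.98

Camping tent (2-person) €266.75: sports equipment → 5.5% → €14.67
Jump rope €18.47: sports equipment → 5.5% → €1.02
Picture frame (8x10) €9.56: other taxable items → 4.25% → €0.41
Plush bear €11.68: children's toys → 7.5% → €0.88
Total tax = €14.67 + €1.02 + €0.41 + €0.88 = €16.98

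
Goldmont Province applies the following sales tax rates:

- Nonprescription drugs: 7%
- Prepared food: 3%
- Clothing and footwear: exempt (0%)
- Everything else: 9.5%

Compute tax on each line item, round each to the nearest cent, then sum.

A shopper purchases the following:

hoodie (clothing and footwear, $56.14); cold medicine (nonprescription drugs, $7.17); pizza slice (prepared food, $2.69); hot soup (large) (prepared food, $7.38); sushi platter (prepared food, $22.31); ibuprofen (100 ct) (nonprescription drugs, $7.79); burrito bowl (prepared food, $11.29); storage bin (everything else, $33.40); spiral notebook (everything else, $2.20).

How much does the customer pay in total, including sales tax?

$156.11

Hoodie $56.14: clothing and footwear → 0% → $0.00
Cold medicine $7.17: nonprescription drugs → 7% → $0.50
Pizza slice $2.69: prepared food → 3% → $0.08
Hot soup (large) $7.38: prepared food → 3% → $0.22
Sushi platter $22.31: prepared food → 3% → $0.67
Ibuprofen (100 ct) $7.79: nonprescription drugs → 7% → $0.55
Burrito bowl $11.29: prepared food → 3% → $0.34
Storage bin $33.40: everything else → 9.5% → $3.17
Spiral notebook $2.20: everything else → 9.5% → $0.21
Subtotal = $150.37; tax = $5.74; total due = $156.11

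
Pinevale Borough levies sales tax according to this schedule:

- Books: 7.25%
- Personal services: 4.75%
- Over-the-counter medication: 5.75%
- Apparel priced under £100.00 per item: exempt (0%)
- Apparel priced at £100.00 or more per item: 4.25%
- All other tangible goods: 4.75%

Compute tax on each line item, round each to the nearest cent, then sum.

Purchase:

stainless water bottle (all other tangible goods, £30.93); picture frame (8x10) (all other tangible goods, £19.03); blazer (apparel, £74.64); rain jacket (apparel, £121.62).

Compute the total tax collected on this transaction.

£7.54

Stainless water bottle £30.93: all other tangible goods → 4.75% → £1.47
Picture frame (8x10) £19.03: all other tangible goods → 4.75% → £0.90
Blazer £74.64: apparel, under £100.00 → 0% → £0.00
Rain jacket £121.62: apparel, £100.00 or more → 4.25% → £5.17
Total tax = £1.47 + £0.90 + £5.17 = £7.54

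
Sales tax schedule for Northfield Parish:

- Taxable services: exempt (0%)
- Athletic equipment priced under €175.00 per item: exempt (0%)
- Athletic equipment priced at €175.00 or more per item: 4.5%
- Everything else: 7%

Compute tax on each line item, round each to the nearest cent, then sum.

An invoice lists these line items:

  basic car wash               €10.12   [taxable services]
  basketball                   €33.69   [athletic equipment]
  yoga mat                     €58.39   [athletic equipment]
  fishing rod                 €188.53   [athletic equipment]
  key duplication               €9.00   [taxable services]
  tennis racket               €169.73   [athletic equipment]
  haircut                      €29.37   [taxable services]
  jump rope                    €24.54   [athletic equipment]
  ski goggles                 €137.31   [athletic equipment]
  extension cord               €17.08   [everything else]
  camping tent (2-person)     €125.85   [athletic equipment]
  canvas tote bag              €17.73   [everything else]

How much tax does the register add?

Basic car wash €10.12: taxable services → 0% → €0.00
Basketball €33.69: athletic equipment, under €175.00 → 0% → €0.00
Yoga mat €58.39: athletic equipment, under €175.00 → 0% → €0.00
Fishing rod €188.53: athletic equipment, €175.00 or more → 4.5% → €8.48
Key duplication €9.00: taxable services → 0% → €0.00
Tennis racket €169.73: athletic equipment, under €175.00 → 0% → €0.00
Haircut €29.37: taxable services → 0% → €0.00
Jump rope €24.54: athletic equipment, under €175.00 → 0% → €0.00
Ski goggles €137.31: athletic equipment, under €175.00 → 0% → €0.00
Extension cord €17.08: everything else → 7% → €1.20
Camping tent (2-person) €125.85: athletic equipment, under €175.00 → 0% → €0.00
Canvas tote bag €17.73: everything else → 7% → €1.24
Total tax = €8.48 + €1.20 + €1.24 = €10.92

€10.92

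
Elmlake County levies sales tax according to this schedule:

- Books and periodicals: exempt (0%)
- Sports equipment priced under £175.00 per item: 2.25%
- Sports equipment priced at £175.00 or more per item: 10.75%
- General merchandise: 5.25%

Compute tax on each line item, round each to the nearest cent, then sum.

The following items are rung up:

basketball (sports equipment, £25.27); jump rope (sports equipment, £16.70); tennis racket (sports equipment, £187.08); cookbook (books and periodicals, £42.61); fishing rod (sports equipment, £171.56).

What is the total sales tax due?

Basketball £25.27: sports equipment, under £175.00 → 2.25% → £0.57
Jump rope £16.70: sports equipment, under £175.00 → 2.25% → £0.38
Tennis racket £187.08: sports equipment, £175.00 or more → 10.75% → £20.11
Cookbook £42.61: books and periodicals → 0% → £0.00
Fishing rod £171.56: sports equipment, under £175.00 → 2.25% → £3.86
Total tax = £0.57 + £0.38 + £20.11 + £3.86 = £24.92

£24.92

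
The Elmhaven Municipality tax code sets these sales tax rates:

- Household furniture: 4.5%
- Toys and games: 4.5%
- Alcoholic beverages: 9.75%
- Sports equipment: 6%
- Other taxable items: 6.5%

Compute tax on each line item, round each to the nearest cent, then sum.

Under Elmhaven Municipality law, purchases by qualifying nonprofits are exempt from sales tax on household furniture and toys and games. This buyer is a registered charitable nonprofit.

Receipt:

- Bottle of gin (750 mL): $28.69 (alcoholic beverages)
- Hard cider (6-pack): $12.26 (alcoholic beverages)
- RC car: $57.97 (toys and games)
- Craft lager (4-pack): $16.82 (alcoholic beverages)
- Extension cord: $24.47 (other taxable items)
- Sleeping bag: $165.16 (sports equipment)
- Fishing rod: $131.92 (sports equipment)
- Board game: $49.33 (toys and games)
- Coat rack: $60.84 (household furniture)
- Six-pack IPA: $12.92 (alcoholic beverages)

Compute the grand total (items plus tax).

Bottle of gin (750 mL) $28.69: alcoholic beverages → 9.75% → $2.80
Hard cider (6-pack) $12.26: alcoholic beverages → 9.75% → $1.20
RC car $57.97: toys and games, buyer-exempt → 0% → $0.00
Craft lager (4-pack) $16.82: alcoholic beverages → 9.75% → $1.64
Extension cord $24.47: other taxable items → 6.5% → $1.59
Sleeping bag $165.16: sports equipment → 6% → $9.91
Fishing rod $131.92: sports equipment → 6% → $7.92
Board game $49.33: toys and games, buyer-exempt → 0% → $0.00
Coat rack $60.84: household furniture, buyer-exempt → 0% → $0.00
Six-pack IPA $12.92: alcoholic beverages → 9.75% → $1.26
Subtotal = $560.38; tax = $26.32; total due = $586.70

$586.70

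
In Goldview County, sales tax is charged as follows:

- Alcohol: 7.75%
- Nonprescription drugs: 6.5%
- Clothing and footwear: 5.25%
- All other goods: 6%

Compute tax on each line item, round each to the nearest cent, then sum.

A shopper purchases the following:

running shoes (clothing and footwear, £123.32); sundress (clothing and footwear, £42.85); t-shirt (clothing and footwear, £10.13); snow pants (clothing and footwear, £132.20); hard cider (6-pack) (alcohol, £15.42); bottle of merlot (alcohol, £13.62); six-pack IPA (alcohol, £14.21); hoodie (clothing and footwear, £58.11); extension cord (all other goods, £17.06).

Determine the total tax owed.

£23.62

Running shoes £123.32: clothing and footwear → 5.25% → £6.47
Sundress £42.85: clothing and footwear → 5.25% → £2.25
T-shirt £10.13: clothing and footwear → 5.25% → £0.53
Snow pants £132.20: clothing and footwear → 5.25% → £6.94
Hard cider (6-pack) £15.42: alcohol → 7.75% → £1.20
Bottle of merlot £13.62: alcohol → 7.75% → £1.06
Six-pack IPA £14.21: alcohol → 7.75% → £1.10
Hoodie £58.11: clothing and footwear → 5.25% → £3.05
Extension cord £17.06: all other goods → 6% → £1.02
Total tax = £6.47 + £2.25 + £0.53 + £6.94 + £1.20 + £1.06 + £1.10 + £3.05 + £1.02 = £23.62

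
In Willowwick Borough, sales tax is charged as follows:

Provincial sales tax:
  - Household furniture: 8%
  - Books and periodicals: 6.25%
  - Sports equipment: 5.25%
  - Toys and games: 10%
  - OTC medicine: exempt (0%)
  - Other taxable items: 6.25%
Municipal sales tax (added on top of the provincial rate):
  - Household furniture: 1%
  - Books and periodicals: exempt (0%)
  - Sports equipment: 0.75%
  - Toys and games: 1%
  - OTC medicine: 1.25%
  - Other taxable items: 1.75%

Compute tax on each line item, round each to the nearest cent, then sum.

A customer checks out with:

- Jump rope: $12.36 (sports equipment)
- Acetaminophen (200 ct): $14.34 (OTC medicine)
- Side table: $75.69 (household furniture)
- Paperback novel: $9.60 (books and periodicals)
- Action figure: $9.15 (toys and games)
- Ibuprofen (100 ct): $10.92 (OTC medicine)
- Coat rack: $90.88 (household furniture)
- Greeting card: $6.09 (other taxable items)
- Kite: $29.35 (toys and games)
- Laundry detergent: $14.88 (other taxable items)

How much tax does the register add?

$22.57

Jump rope $12.36: sports equipment → 5.25% + 0.75% municipal = 6% → $0.74
Acetaminophen (200 ct) $14.34: OTC medicine → 0% + 1.25% municipal = 1.25% → $0.18
Side table $75.69: household furniture → 8% + 1% municipal = 9% → $6.81
Paperback novel $9.60: books and periodicals → 6.25% + 0% municipal = 6.25% → $0.60
Action figure $9.15: toys and games → 10% + 1% municipal = 11% → $1.01
Ibuprofen (100 ct) $10.92: OTC medicine → 0% + 1.25% municipal = 1.25% → $0.14
Coat rack $90.88: household furniture → 8% + 1% municipal = 9% → $8.18
Greeting card $6.09: other taxable items → 6.25% + 1.75% municipal = 8% → $0.49
Kite $29.35: toys and games → 10% + 1% municipal = 11% → $3.23
Laundry detergent $14.88: other taxable items → 6.25% + 1.75% municipal = 8% → $1.19
Total tax = $0.74 + $0.18 + $6.81 + $0.60 + $1.01 + $0.14 + $8.18 + $0.49 + $3.23 + $1.19 = $22.57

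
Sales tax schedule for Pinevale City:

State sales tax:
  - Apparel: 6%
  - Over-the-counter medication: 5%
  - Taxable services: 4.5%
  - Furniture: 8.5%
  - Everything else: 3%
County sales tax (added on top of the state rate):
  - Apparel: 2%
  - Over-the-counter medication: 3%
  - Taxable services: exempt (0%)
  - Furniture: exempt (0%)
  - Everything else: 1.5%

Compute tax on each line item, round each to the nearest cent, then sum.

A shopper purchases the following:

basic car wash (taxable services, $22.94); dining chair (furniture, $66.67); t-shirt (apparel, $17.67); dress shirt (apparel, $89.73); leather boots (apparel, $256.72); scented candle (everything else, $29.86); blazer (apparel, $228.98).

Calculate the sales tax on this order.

$55.49

Basic car wash $22.94: taxable services → 4.5% + 0% county = 4.5% → $1.03
Dining chair $66.67: furniture → 8.5% + 0% county = 8.5% → $5.67
T-shirt $17.67: apparel → 6% + 2% county = 8% → $1.41
Dress shirt $89.73: apparel → 6% + 2% county = 8% → $7.18
Leather boots $256.72: apparel → 6% + 2% county = 8% → $20.54
Scented candle $29.86: everything else → 3% + 1.5% county = 4.5% → $1.34
Blazer $228.98: apparel → 6% + 2% county = 8% → $18.32
Total tax = $1.03 + $5.67 + $1.41 + $7.18 + $20.54 + $1.34 + $18.32 = $55.49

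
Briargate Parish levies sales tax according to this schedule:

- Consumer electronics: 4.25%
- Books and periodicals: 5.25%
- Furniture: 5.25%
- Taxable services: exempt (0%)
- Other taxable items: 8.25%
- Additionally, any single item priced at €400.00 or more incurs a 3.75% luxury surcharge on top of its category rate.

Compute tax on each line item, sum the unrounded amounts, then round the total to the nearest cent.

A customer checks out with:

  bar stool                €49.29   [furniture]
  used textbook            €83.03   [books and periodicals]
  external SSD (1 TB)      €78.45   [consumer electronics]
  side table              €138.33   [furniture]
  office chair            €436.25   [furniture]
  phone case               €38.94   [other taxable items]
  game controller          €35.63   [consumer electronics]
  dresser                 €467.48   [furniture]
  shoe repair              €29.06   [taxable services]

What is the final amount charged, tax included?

€1460.07

Bar stool €49.29: furniture → 5.25% → €2.587725
Used textbook €83.03: books and periodicals → 5.25% → €4.359075
External SSD (1 TB) €78.45: consumer electronics → 4.25% → €3.334125
Side table €138.33: furniture → 5.25% → €7.262325
Office chair €436.25: furniture → 5.25% + 3.75% surcharge = 9% → €39.2625
Phone case €38.94: other taxable items → 8.25% → €3.21255
Game controller €35.63: consumer electronics → 4.25% → €1.514275
Dresser €467.48: furniture → 5.25% + 3.75% surcharge = 9% → €42.0732
Shoe repair €29.06: taxable services → 0% → €0.00
Subtotal = €1356.46; unrounded tax = €103.605775 → €103.61; total due = €1460.07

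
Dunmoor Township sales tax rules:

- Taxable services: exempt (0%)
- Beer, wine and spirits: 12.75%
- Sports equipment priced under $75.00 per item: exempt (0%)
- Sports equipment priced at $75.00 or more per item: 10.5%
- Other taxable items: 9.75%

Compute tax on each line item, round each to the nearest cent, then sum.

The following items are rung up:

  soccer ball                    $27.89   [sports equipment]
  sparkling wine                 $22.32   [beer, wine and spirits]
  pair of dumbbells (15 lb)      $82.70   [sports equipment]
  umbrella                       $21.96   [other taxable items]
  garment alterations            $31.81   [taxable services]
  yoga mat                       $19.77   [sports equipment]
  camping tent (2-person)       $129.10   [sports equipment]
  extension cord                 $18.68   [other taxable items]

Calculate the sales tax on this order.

$29.05

Soccer ball $27.89: sports equipment, under $75.00 → 0% → $0.00
Sparkling wine $22.32: beer, wine and spirits → 12.75% → $2.85
Pair of dumbbells (15 lb) $82.70: sports equipment, $75.00 or more → 10.5% → $8.68
Umbrella $21.96: other taxable items → 9.75% → $2.14
Garment alterations $31.81: taxable services → 0% → $0.00
Yoga mat $19.77: sports equipment, under $75.00 → 0% → $0.00
Camping tent (2-person) $129.10: sports equipment, $75.00 or more → 10.5% → $13.56
Extension cord $18.68: other taxable items → 9.75% → $1.82
Total tax = $2.85 + $8.68 + $2.14 + $13.56 + $1.82 = $29.05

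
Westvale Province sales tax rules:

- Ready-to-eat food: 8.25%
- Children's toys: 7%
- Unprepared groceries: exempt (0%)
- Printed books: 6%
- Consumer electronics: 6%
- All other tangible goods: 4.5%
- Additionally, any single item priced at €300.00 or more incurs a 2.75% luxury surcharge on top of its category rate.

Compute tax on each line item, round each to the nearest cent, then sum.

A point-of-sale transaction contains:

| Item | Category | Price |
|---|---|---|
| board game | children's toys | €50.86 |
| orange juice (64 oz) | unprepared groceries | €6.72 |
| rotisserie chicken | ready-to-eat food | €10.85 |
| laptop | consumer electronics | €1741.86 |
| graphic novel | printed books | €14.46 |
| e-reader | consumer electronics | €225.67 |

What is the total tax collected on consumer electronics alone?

Laptop €1741.86: consumer electronics → 6% + 2.75% surcharge = 8.75% → €152.41
E-reader €225.67: consumer electronics → 6% → €13.54
Tax on consumer electronics = €152.41 + €13.54 = €165.95

€165.95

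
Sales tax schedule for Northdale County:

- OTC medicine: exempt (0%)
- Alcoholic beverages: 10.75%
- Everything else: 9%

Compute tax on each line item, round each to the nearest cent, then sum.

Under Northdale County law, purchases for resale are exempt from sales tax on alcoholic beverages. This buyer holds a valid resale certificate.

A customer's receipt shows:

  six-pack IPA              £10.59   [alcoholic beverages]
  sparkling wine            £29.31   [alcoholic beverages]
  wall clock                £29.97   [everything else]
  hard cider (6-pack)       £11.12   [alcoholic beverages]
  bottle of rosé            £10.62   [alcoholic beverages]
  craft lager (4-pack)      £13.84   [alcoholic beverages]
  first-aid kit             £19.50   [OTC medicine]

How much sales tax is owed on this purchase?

Six-pack IPA £10.59: alcoholic beverages, buyer-exempt → 0% → £0.00
Sparkling wine £29.31: alcoholic beverages, buyer-exempt → 0% → £0.00
Wall clock £29.97: everything else → 9% → £2.70
Hard cider (6-pack) £11.12: alcoholic beverages, buyer-exempt → 0% → £0.00
Bottle of rosé £10.62: alcoholic beverages, buyer-exempt → 0% → £0.00
Craft lager (4-pack) £13.84: alcoholic beverages, buyer-exempt → 0% → £0.00
First-aid kit £19.50: OTC medicine → 0% → £0.00
Total tax = £2.70

£2.70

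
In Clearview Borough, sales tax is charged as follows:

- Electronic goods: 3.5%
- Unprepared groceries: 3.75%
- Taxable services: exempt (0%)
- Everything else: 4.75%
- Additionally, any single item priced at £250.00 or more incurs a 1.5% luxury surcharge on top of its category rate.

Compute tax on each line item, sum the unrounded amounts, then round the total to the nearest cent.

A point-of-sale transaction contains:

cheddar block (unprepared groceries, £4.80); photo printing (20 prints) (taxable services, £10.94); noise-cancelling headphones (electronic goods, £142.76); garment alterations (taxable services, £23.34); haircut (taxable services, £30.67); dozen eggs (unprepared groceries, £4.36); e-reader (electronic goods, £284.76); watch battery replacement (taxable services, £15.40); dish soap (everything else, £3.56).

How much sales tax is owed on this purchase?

£19.75

Cheddar block £4.80: unprepared groceries → 3.75% → £0.18
Photo printing (20 prints) £10.94: taxable services → 0% → £0.00
Noise-cancelling headphones £142.76: electronic goods → 3.5% → £4.9966
Garment alterations £23.34: taxable services → 0% → £0.00
Haircut £30.67: taxable services → 0% → £0.00
Dozen eggs £4.36: unprepared groceries → 3.75% → £0.1635
E-reader £284.76: electronic goods → 3.5% + 1.5% surcharge = 5% → £14.238
Watch battery replacement £15.40: taxable services → 0% → £0.00
Dish soap £3.56: everything else → 4.75% → £0.1691
Unrounded tax sum = £19.7472 → £19.75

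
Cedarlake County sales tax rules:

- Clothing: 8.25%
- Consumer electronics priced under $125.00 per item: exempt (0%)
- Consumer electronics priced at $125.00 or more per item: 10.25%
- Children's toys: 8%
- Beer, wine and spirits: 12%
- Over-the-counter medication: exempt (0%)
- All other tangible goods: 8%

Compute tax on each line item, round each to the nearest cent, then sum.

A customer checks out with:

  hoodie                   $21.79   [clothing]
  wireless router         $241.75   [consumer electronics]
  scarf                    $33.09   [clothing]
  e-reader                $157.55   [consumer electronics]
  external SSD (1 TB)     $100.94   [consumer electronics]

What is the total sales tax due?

Hoodie $21.79: clothing → 8.25% → $1.80
Wireless router $241.75: consumer electronics, $125.00 or more → 10.25% → $24.78
Scarf $33.09: clothing → 8.25% → $2.73
E-reader $157.55: consumer electronics, $125.00 or more → 10.25% → $16.15
External SSD (1 TB) $100.94: consumer electronics, under $125.00 → 0% → $0.00
Total tax = $1.80 + $24.78 + $2.73 + $16.15 = $45.46

$45.46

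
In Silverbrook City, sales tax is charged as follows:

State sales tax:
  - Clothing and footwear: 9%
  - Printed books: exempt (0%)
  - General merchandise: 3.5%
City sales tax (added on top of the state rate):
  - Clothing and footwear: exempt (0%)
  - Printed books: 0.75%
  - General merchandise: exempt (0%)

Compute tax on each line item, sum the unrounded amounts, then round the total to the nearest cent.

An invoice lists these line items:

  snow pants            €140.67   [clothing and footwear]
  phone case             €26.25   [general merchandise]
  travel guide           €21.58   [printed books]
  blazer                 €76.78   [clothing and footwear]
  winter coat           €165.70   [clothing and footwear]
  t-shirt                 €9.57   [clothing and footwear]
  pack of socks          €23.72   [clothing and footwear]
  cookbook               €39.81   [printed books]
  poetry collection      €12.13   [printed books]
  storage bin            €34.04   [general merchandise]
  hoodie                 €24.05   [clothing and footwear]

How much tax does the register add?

Snow pants €140.67: clothing and footwear → 9% + 0% city = 9% → €12.6603
Phone case €26.25: general merchandise → 3.5% + 0% city = 3.5% → €0.91875
Travel guide €21.58: printed books → 0% + 0.75% city = 0.75% → €0.16185
Blazer €76.78: clothing and footwear → 9% + 0% city = 9% → €6.9102
Winter coat €165.70: clothing and footwear → 9% + 0% city = 9% → €14.913
T-shirt €9.57: clothing and footwear → 9% + 0% city = 9% → €0.8613
Pack of socks €23.72: clothing and footwear → 9% + 0% city = 9% → €2.1348
Cookbook €39.81: printed books → 0% + 0.75% city = 0.75% → €0.298575
Poetry collection €12.13: printed books → 0% + 0.75% city = 0.75% → €0.090975
Storage bin €34.04: general merchandise → 3.5% + 0% city = 3.5% → €1.1914
Hoodie €24.05: clothing and footwear → 9% + 0% city = 9% → €2.1645
Unrounded tax sum = €42.30565 → €42.31

€42.31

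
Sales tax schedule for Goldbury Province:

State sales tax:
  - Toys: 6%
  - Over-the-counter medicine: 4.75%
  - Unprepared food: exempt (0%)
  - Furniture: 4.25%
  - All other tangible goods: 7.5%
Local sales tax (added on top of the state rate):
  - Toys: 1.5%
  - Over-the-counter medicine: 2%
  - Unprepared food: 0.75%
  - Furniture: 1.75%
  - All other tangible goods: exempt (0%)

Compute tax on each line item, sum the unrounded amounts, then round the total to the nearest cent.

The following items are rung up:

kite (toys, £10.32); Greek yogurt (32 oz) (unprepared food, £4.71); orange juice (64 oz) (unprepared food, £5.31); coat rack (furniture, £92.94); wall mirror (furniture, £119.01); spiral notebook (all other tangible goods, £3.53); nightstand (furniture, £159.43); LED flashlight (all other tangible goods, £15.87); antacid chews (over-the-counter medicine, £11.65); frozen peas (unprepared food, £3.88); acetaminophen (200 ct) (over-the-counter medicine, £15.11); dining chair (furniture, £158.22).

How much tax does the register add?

Kite £10.32: toys → 6% + 1.5% local = 7.5% → £0.774
Greek yogurt (32 oz) £4.71: unprepared food → 0% + 0.75% local = 0.75% → £0.035325
Orange juice (64 oz) £5.31: unprepared food → 0% + 0.75% local = 0.75% → £0.039825
Coat rack £92.94: furniture → 4.25% + 1.75% local = 6% → £5.5764
Wall mirror £119.01: furniture → 4.25% + 1.75% local = 6% → £7.1406
Spiral notebook £3.53: all other tangible goods → 7.5% + 0% local = 7.5% → £0.26475
Nightstand £159.43: furniture → 4.25% + 1.75% local = 6% → £9.5658
LED flashlight £15.87: all other tangible goods → 7.5% + 0% local = 7.5% → £1.19025
Antacid chews £11.65: over-the-counter medicine → 4.75% + 2% local = 6.75% → £0.786375
Frozen peas £3.88: unprepared food → 0% + 0.75% local = 0.75% → £0.0291
Acetaminophen (200 ct) £15.11: over-the-counter medicine → 4.75% + 2% local = 6.75% → £1.019925
Dining chair £158.22: furniture → 4.25% + 1.75% local = 6% → £9.4932
Unrounded tax sum = £35.91555 → £35.92

£35.92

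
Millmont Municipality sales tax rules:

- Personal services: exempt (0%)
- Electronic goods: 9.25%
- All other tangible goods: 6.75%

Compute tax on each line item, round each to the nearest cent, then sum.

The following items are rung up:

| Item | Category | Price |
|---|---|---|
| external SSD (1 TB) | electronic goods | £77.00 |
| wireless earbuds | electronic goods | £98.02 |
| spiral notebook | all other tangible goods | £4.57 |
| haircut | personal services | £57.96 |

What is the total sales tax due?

External SSD (1 TB) £77.00: electronic goods → 9.25% → £7.12
Wireless earbuds £98.02: electronic goods → 9.25% → £9.07
Spiral notebook £4.57: all other tangible goods → 6.75% → £0.31
Haircut £57.96: personal services → 0% → £0.00
Total tax = £7.12 + £9.07 + £0.31 = £16.50

£16.50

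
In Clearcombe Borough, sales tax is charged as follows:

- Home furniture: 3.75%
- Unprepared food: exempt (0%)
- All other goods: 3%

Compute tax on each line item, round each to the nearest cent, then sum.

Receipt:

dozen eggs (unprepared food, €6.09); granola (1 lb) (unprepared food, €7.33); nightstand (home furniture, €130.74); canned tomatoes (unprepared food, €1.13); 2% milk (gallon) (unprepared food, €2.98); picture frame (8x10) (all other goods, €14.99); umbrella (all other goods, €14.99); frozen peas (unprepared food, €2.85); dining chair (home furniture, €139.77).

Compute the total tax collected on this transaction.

Dozen eggs €6.09: unprepared food → 0% → €0.00
Granola (1 lb) €7.33: unprepared food → 0% → €0.00
Nightstand €130.74: home furniture → 3.75% → €4.90
Canned tomatoes €1.13: unprepared food → 0% → €0.00
2% milk (gallon) €2.98: unprepared food → 0% → €0.00
Picture frame (8x10) €14.99: all other goods → 3% → €0.45
Umbrella €14.99: all other goods → 3% → €0.45
Frozen peas €2.85: unprepared food → 0% → €0.00
Dining chair €139.77: home furniture → 3.75% → €5.24
Total tax = €4.90 + €0.45 + €0.45 + €5.24 = €11.04

€11.04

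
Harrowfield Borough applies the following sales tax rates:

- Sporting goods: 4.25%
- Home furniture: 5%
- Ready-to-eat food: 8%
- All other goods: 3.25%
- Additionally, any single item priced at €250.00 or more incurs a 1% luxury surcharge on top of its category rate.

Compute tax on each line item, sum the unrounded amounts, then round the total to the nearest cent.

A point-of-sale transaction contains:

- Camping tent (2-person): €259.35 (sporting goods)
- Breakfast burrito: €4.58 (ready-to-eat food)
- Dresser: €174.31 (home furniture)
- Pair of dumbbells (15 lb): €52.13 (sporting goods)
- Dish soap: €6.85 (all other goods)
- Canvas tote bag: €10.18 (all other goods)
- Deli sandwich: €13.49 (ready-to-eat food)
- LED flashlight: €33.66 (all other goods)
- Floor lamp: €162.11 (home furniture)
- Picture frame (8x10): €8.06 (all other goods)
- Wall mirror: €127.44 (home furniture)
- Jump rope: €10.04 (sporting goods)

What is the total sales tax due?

€42.81

Camping tent (2-person) €259.35: sporting goods → 4.25% + 1% surcharge = 5.25% → €13.615875
Breakfast burrito €4.58: ready-to-eat food → 8% → €0.3664
Dresser €174.31: home furniture → 5% → €8.7155
Pair of dumbbells (15 lb) €52.13: sporting goods → 4.25% → €2.215525
Dish soap €6.85: all other goods → 3.25% → €0.222625
Canvas tote bag €10.18: all other goods → 3.25% → €0.33085
Deli sandwich €13.49: ready-to-eat food → 8% → €1.0792
LED flashlight €33.66: all other goods → 3.25% → €1.09395
Floor lamp €162.11: home furniture → 5% → €8.1055
Picture frame (8x10) €8.06: all other goods → 3.25% → €0.26195
Wall mirror €127.44: home furniture → 5% → €6.372
Jump rope €10.04: sporting goods → 4.25% → €0.4267
Unrounded tax sum = €42.806075 → €42.81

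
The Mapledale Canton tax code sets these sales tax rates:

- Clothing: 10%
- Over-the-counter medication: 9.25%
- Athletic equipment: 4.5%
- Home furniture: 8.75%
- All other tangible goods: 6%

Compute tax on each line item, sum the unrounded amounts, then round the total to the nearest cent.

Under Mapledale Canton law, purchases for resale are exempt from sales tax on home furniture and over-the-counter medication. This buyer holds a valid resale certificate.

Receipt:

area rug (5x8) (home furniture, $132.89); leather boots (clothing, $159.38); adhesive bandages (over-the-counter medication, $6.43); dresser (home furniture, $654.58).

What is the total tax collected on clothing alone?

Leather boots $159.38: clothing → 10% → $15.938
Tax on clothing: unrounded sum = $15.938 → $15.94

$15.94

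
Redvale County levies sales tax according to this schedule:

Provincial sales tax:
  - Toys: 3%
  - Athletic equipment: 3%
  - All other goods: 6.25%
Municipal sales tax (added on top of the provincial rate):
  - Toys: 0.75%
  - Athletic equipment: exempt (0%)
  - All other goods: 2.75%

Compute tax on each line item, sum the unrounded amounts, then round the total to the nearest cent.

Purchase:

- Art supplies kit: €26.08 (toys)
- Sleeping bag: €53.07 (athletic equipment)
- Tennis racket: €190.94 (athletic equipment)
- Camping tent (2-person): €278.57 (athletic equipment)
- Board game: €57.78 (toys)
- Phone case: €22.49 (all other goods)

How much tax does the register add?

€20.85

Art supplies kit €26.08: toys → 3% + 0.75% municipal = 3.75% → €0.978
Sleeping bag €53.07: athletic equipment → 3% + 0% municipal = 3% → €1.5921
Tennis racket €190.94: athletic equipment → 3% + 0% municipal = 3% → €5.7282
Camping tent (2-person) €278.57: athletic equipment → 3% + 0% municipal = 3% → €8.3571
Board game €57.78: toys → 3% + 0.75% municipal = 3.75% → €2.16675
Phone case €22.49: all other goods → 6.25% + 2.75% municipal = 9% → €2.0241
Unrounded tax sum = €20.84625 → €20.85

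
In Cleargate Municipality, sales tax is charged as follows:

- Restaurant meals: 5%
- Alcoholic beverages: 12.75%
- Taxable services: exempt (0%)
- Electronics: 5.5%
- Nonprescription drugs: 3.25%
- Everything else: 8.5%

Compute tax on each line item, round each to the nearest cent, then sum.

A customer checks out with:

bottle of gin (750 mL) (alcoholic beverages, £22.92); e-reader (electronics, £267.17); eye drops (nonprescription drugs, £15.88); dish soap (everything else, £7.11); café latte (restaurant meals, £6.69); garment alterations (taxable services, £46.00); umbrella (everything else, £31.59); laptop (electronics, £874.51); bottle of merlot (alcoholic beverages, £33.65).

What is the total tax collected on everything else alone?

£3.29

Dish soap £7.11: everything else → 8.5% → £0.60
Umbrella £31.59: everything else → 8.5% → £2.69
Tax on everything else = £0.60 + £2.69 = £3.29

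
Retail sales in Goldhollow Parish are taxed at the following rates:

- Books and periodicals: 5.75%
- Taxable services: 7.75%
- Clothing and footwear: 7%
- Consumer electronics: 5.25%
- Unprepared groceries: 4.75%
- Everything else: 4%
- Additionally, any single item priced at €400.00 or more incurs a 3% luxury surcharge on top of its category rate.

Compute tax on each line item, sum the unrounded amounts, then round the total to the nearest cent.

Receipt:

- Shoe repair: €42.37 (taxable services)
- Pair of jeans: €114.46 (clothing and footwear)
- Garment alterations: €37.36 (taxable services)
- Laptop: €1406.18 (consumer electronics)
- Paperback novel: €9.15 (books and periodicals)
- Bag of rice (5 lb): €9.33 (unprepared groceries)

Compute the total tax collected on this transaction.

€131.17

Shoe repair €42.37: taxable services → 7.75% → €3.283675
Pair of jeans €114.46: clothing and footwear → 7% → €8.0122
Garment alterations €37.36: taxable services → 7.75% → €2.8954
Laptop €1406.18: consumer electronics → 5.25% + 3% surcharge = 8.25% → €116.00985
Paperback novel €9.15: books and periodicals → 5.75% → €0.526125
Bag of rice (5 lb) €9.33: unprepared groceries → 4.75% → €0.443175
Unrounded tax sum = €131.170425 → €131.17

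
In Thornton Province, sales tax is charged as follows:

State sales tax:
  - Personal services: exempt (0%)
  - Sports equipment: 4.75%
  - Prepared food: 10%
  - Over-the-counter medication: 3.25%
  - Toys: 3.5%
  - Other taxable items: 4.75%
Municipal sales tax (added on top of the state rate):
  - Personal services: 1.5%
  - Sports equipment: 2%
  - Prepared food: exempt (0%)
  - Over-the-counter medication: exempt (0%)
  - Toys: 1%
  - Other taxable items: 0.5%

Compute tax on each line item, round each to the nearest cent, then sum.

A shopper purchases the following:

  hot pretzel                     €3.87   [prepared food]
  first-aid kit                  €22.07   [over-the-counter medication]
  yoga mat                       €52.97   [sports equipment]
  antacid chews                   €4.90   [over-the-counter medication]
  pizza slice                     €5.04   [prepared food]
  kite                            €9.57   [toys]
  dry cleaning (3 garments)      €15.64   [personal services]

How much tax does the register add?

€6.01

Hot pretzel €3.87: prepared food → 10% + 0% municipal = 10% → €0.39
First-aid kit €22.07: over-the-counter medication → 3.25% + 0% municipal = 3.25% → €0.72
Yoga mat €52.97: sports equipment → 4.75% + 2% municipal = 6.75% → €3.58
Antacid chews €4.90: over-the-counter medication → 3.25% + 0% municipal = 3.25% → €0.16
Pizza slice €5.04: prepared food → 10% + 0% municipal = 10% → €0.50
Kite €9.57: toys → 3.5% + 1% municipal = 4.5% → €0.43
Dry cleaning (3 garments) €15.64: personal services → 0% + 1.5% municipal = 1.5% → €0.23
Total tax = €0.39 + €0.72 + €3.58 + €0.16 + €0.50 + €0.43 + €0.23 = €6.01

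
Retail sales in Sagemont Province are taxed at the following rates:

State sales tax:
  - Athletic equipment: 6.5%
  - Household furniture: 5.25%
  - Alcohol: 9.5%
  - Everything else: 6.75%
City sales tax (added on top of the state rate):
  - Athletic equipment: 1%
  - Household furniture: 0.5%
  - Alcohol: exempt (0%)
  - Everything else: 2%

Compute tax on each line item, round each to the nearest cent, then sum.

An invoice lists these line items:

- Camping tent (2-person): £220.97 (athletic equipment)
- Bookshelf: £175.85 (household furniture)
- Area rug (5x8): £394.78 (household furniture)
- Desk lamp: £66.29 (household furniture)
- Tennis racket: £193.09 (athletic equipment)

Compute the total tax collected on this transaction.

£67.67

Camping tent (2-person) £220.97: athletic equipment → 6.5% + 1% city = 7.5% → £16.57
Bookshelf £175.85: household furniture → 5.25% + 0.5% city = 5.75% → £10.11
Area rug (5x8) £394.78: household furniture → 5.25% + 0.5% city = 5.75% → £22.70
Desk lamp £66.29: household furniture → 5.25% + 0.5% city = 5.75% → £3.81
Tennis racket £193.09: athletic equipment → 6.5% + 1% city = 7.5% → £14.48
Total tax = £16.57 + £10.11 + £22.70 + £3.81 + £14.48 = £67.67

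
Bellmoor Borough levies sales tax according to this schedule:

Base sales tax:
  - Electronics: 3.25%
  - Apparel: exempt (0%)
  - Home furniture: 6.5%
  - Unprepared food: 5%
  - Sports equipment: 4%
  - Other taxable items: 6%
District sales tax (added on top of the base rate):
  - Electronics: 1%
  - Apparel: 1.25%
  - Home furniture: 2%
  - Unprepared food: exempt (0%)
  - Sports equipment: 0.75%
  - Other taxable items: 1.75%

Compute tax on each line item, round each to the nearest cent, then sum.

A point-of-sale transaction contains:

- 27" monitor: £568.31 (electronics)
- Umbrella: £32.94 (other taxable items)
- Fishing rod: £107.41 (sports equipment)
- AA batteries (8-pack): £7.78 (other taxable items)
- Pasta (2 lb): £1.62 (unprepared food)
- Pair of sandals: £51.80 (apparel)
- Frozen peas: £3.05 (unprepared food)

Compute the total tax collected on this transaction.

27" monitor £568.31: electronics → 3.25% + 1% district = 4.25% → £24.15
Umbrella £32.94: other taxable items → 6% + 1.75% district = 7.75% → £2.55
Fishing rod £107.41: sports equipment → 4% + 0.75% district = 4.75% → £5.10
AA batteries (8-pack) £7.78: other taxable items → 6% + 1.75% district = 7.75% → £0.60
Pasta (2 lb) £1.62: unprepared food → 5% + 0% district = 5% → £0.08
Pair of sandals £51.80: apparel → 0% + 1.25% district = 1.25% → £0.65
Frozen peas £3.05: unprepared food → 5% + 0% district = 5% → £0.15
Total tax = £24.15 + £2.55 + £5.10 + £0.60 + £0.08 + £0.65 + £0.15 = £33.28

£33.28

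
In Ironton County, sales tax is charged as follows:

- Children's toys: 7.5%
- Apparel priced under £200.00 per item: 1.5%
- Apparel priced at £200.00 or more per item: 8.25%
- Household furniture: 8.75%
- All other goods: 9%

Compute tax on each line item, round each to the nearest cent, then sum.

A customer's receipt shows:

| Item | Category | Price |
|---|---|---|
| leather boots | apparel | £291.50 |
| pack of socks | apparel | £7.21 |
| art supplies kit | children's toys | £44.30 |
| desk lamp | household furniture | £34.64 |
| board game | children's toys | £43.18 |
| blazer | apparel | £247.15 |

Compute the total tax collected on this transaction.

£54.14

Leather boots £291.50: apparel, £200.00 or more → 8.25% → £24.05
Pack of socks £7.21: apparel, under £200.00 → 1.5% → £0.11
Art supplies kit £44.30: children's toys → 7.5% → £3.32
Desk lamp £34.64: household furniture → 8.75% → £3.03
Board game £43.18: children's toys → 7.5% → £3.24
Blazer £247.15: apparel, £200.00 or more → 8.25% → £20.39
Total tax = £24.05 + £0.11 + £3.32 + £3.03 + £3.24 + £20.39 = £54.14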